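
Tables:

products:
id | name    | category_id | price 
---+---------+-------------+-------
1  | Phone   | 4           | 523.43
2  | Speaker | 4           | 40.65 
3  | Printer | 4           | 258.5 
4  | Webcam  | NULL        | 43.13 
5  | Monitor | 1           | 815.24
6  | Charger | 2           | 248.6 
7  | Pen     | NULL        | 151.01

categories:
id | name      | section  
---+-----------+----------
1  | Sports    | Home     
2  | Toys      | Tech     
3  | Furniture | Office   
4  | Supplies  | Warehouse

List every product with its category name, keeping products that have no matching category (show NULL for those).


LEFT JOIN keeps every row from products (the left table); where category_id has no match in categories, the category columns become NULL. Walk through each product:
  - product 1 (Phone): category_id=4 -> matches Supplies
  - product 2 (Speaker): category_id=4 -> matches Supplies
  - product 3 (Printer): category_id=4 -> matches Supplies
  - product 4 (Webcam): category_id=NULL, no match -> kept with NULL
  - product 5 (Monitor): category_id=1 -> matches Sports
  - product 6 (Charger): category_id=2 -> matches Toys
  - product 7 (Pen): category_id=NULL, no match -> kept with NULL
All 7 rows appear; 2 have NULL category.

SQL:
SELECT a.name, b.name AS category
FROM products a
LEFT JOIN categories b ON a.category_id = b.id

Result:
name    | category
--------+---------
Phone   | Supplies
Speaker | Supplies
Printer | Supplies
Webcam  | NULL    
Monitor | Sports  
Charger | Toys    
Pen     | NULL    


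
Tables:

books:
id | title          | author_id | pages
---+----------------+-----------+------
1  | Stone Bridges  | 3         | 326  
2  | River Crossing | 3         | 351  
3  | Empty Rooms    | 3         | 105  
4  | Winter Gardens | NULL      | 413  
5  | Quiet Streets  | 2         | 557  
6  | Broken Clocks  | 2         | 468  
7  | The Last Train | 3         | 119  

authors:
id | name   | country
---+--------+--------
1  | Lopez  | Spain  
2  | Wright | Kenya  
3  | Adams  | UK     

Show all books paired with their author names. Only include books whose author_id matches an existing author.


INNER JOIN keeps only books rows whose author_id matches an id in authors. Walk through each book:
  - book 1 (Stone Bridges): author_id=3 -> matches Adams
  - book 2 (River Crossing): author_id=3 -> matches Adams
  - book 3 (Empty Rooms): author_id=3 -> matches Adams
  - book 4 (Winter Gardens): author_id=NULL, no match -> dropped
  - book 5 (Quiet Streets): author_id=2 -> matches Wright
  - book 6 (Broken Clocks): author_id=2 -> matches Wright
  - book 7 (The Last Train): author_id=3 -> matches Adams
So 1 of 7 rows is dropped.

SQL:
SELECT a.title, b.name AS author
FROM books a
INNER JOIN authors b ON a.author_id = b.id

Result:
title          | author
---------------+-------
Stone Bridges  | Adams 
River Crossing | Adams 
Empty Rooms    | Adams 
Quiet Streets  | Wright
Broken Clocks  | Wright
The Last Train | Adams 


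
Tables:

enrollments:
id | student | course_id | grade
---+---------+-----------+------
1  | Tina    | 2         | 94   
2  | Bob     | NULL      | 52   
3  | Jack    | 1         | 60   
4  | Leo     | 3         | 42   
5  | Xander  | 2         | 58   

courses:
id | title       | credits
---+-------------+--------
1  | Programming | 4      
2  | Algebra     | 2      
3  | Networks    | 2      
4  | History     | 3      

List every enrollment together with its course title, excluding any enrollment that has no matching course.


INNER JOIN keeps only enrollments rows whose course_id matches an id in courses. Walk through each enrollment:
  - enrollment 1 (Tina): course_id=2 -> matches Algebra
  - enrollment 2 (Bob): course_id=NULL, no match -> dropped
  - enrollment 3 (Jack): course_id=1 -> matches Programming
  - enrollment 4 (Leo): course_id=3 -> matches Networks
  - enrollment 5 (Xander): course_id=2 -> matches Algebra
So 1 of 5 rows is dropped.

SQL:
SELECT a.student, b.title AS course
FROM enrollments a
INNER JOIN courses b ON a.course_id = b.id

Result:
student | course     
--------+------------
Tina    | Algebra    
Jack    | Programming
Leo     | Networks   
Xander  | Algebra    


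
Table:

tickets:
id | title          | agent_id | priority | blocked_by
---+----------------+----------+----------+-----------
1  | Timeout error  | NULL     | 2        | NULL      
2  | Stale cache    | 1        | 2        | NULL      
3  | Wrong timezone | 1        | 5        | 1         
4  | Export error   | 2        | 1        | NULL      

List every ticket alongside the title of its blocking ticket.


This is a self-join: tickets is joined to a second copy of itself, matching each row's blocked_by to another row's id. Use LEFT JOIN so rows with blocked_by=NULL are kept.
  - ticket 1 (Timeout error): blocked_by=NULL -> NULL
  - ticket 2 (Stale cache): blocked_by=NULL -> NULL
  - ticket 3 (Wrong timezone): blocked_by=1 -> Timeout error
  - ticket 4 (Export error): blocked_by=NULL -> NULL

SQL:
SELECT a.title AS item, b.title AS blocked_by
FROM tickets a
LEFT JOIN tickets b ON a.blocked_by = b.id

Result:
item           | blocked_by   
---------------+--------------
Timeout error  | NULL         
Stale cache    | NULL         
Wrong timezone | Timeout error
Export error   | NULL         


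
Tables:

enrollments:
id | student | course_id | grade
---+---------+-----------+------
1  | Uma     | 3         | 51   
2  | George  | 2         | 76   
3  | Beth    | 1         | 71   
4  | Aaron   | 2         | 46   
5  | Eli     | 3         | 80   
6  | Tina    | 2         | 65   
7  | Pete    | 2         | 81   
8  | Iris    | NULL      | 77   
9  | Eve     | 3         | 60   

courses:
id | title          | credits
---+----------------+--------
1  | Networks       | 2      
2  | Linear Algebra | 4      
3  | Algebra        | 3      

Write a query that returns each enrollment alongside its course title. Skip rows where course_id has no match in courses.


INNER JOIN keeps only enrollments rows whose course_id matches an id in courses. Walk through each enrollment:
  - enrollment 1 (Uma): course_id=3 -> matches Algebra
  - enrollment 2 (George): course_id=2 -> matches Linear Algebra
  - enrollment 3 (Beth): course_id=1 -> matches Networks
  - enrollment 4 (Aaron): course_id=2 -> matches Linear Algebra
  - enrollment 5 (Eli): course_id=3 -> matches Algebra
  - enrollment 6 (Tina): course_id=2 -> matches Linear Algebra
  - enrollment 7 (Pete): course_id=2 -> matches Linear Algebra
  - enrollment 8 (Iris): course_id=NULL, no match -> dropped
  - enrollment 9 (Eve): course_id=3 -> matches Algebra
So 1 of 9 rows is dropped.

SQL:
SELECT a.student, b.title AS course
FROM enrollments a
INNER JOIN courses b ON a.course_id = b.id

Result:
student | course        
--------+---------------
Uma     | Algebra       
George  | Linear Algebra
Beth    | Networks      
Aaron   | Linear Algebra
Eli     | Algebra       
Tina    | Linear Algebra
Pete    | Linear Algebra
Eve     | Algebra       


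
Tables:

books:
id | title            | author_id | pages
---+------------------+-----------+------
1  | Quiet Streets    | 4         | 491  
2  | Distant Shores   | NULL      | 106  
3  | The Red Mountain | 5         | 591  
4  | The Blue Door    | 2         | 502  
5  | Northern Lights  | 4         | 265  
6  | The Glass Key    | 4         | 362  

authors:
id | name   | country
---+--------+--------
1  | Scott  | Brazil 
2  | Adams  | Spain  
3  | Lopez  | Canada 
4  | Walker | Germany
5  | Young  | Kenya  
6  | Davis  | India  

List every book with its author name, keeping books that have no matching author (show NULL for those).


LEFT JOIN keeps every row from books (the left table); where author_id has no match in authors, the author columns become NULL. Walk through each book:
  - book 1 (Quiet Streets): author_id=4 -> matches Walker
  - book 2 (Distant Shores): author_id=NULL, no match -> kept with NULL
  - book 3 (The Red Mountain): author_id=5 -> matches Young
  - book 4 (The Blue Door): author_id=2 -> matches Adams
  - book 5 (Northern Lights): author_id=4 -> matches Walker
  - book 6 (The Glass Key): author_id=4 -> matches Walker
All 6 rows appear; 1 has NULL author.

SQL:
SELECT a.title, b.name AS author
FROM books a
LEFT JOIN authors b ON a.author_id = b.id

Result:
title            | author
-----------------+-------
Quiet Streets    | Walker
Distant Shores   | NULL  
The Red Mountain | Young 
The Blue Door    | Adams 
Northern Lights  | Walker
The Glass Key    | Walker


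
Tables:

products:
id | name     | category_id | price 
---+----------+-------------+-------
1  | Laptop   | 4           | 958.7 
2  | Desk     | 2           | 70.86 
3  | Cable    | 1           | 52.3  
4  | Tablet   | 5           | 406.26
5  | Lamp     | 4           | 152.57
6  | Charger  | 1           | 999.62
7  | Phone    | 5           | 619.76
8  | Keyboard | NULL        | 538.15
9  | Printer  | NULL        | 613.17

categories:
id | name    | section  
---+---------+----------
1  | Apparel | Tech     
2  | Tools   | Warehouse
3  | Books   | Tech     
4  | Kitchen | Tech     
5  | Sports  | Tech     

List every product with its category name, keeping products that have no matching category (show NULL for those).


LEFT JOIN keeps every row from products (the left table); where category_id has no match in categories, the category columns become NULL. Walk through each product:
  - product 1 (Laptop): category_id=4 -> matches Kitchen
  - product 2 (Desk): category_id=2 -> matches Tools
  - product 3 (Cable): category_id=1 -> matches Apparel
  - product 4 (Tablet): category_id=5 -> matches Sports
  - product 5 (Lamp): category_id=4 -> matches Kitchen
  - product 6 (Charger): category_id=1 -> matches Apparel
  - product 7 (Phone): category_id=5 -> matches Sports
  - product 8 (Keyboard): category_id=NULL, no match -> kept with NULL
  - product 9 (Printer): category_id=NULL, no match -> kept with NULL
All 9 rows appear; 2 have NULL category.

SQL:
SELECT a.name, b.name AS category
FROM products a
LEFT JOIN categories b ON a.category_id = b.id

Result:
name     | category
---------+---------
Laptop   | Kitchen 
Desk     | Tools   
Cable    | Apparel 
Tablet   | Sports  
Lamp     | Kitchen 
Charger  | Apparel 
Phone    | Sports  
Keyboard | NULL    
Printer  | NULL    


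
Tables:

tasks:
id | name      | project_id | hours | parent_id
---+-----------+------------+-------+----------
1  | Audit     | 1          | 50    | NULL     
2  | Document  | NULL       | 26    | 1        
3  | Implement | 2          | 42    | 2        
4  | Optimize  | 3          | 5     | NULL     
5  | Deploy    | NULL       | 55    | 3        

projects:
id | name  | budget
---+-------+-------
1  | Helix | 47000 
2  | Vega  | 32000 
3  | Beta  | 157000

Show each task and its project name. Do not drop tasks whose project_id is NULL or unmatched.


LEFT JOIN keeps every row from tasks (the left table); where project_id has no match in projects, the project columns become NULL. Walk through each task:
  - task 1 (Audit): project_id=1 -> matches Helix
  - task 2 (Document): project_id=NULL, no match -> kept with NULL
  - task 3 (Implement): project_id=2 -> matches Vega
  - task 4 (Optimize): project_id=3 -> matches Beta
  - task 5 (Deploy): project_id=NULL, no match -> kept with NULL
All 5 rows appear; 2 have NULL project.

SQL:
SELECT a.name, b.name AS project
FROM tasks a
LEFT JOIN projects b ON a.project_id = b.id

Result:
name      | project
----------+--------
Audit     | Helix  
Document  | NULL   
Implement | Vega   
Optimize  | Beta   
Deploy    | NULL   


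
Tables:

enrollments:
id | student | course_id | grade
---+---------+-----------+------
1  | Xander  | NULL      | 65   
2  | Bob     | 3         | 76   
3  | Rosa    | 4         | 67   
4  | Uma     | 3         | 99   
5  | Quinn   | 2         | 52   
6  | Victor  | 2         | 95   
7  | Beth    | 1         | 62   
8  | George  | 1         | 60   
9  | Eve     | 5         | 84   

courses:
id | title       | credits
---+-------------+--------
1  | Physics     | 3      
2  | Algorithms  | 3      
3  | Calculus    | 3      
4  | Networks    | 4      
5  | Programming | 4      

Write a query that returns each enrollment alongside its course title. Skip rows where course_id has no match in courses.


INNER JOIN keeps only enrollments rows whose course_id matches an id in courses. Walk through each enrollment:
  - enrollment 1 (Xander): course_id=NULL, no match -> dropped
  - enrollment 2 (Bob): course_id=3 -> matches Calculus
  - enrollment 3 (Rosa): course_id=4 -> matches Networks
  - enrollment 4 (Uma): course_id=3 -> matches Calculus
  - enrollment 5 (Quinn): course_id=2 -> matches Algorithms
  - enrollment 6 (Victor): course_id=2 -> matches Algorithms
  - enrollment 7 (Beth): course_id=1 -> matches Physics
  - enrollment 8 (George): course_id=1 -> matches Physics
  - enrollment 9 (Eve): course_id=5 -> matches Programming
So 1 of 9 rows is dropped.

SQL:
SELECT a.student, b.title AS course
FROM enrollments a
INNER JOIN courses b ON a.course_id = b.id

Result:
student | course     
--------+------------
Bob     | Calculus   
Rosa    | Networks   
Uma     | Calculus   
Quinn   | Algorithms 
Victor  | Algorithms 
Beth    | Physics    
George  | Physics    
Eve     | Programming


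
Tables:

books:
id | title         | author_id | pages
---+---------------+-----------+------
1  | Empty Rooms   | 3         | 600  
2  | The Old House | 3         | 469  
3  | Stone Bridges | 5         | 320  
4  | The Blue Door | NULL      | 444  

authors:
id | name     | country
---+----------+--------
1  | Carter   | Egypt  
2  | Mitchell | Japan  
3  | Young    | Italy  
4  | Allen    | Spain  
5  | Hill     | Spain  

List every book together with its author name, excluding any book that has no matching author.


INNER JOIN keeps only books rows whose author_id matches an id in authors. Walk through each book:
  - book 1 (Empty Rooms): author_id=3 -> matches Young
  - book 2 (The Old House): author_id=3 -> matches Young
  - book 3 (Stone Bridges): author_id=5 -> matches Hill
  - book 4 (The Blue Door): author_id=NULL, no match -> dropped
So 1 of 4 rows is dropped.

SQL:
SELECT a.title, b.name AS author
FROM books a
INNER JOIN authors b ON a.author_id = b.id

Result:
title         | author
--------------+-------
Empty Rooms   | Young 
The Old House | Young 
Stone Bridges | Hill  


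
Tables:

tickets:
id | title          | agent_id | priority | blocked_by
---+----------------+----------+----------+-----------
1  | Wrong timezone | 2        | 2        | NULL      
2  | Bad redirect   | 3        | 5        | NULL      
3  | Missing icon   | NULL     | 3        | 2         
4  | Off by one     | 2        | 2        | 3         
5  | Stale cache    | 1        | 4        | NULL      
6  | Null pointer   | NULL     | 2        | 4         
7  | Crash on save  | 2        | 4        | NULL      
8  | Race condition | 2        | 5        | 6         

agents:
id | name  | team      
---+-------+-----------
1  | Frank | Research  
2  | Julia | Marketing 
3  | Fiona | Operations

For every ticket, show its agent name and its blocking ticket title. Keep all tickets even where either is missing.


Two LEFT JOINs from the same base table tickets: one to agents via agent_id, one to tickets itself via blocked_by. Both are LEFT so every ticket is preserved.
Match against agents:
  - ticket 1 (Wrong timezone): agent_id=2 -> matches Julia
  - ticket 2 (Bad redirect): agent_id=3 -> matches Fiona
  - ticket 3 (Missing icon): agent_id=NULL, no match -> kept with NULL
  - ticket 4 (Off by one): agent_id=2 -> matches Julia
  - ticket 5 (Stale cache): agent_id=1 -> matches Frank
  - ticket 6 (Null pointer): agent_id=NULL, no match -> kept with NULL
  - ticket 7 (Crash on save): agent_id=2 -> matches Julia
  - ticket 8 (Race condition): agent_id=2 -> matches Julia
Match against tickets (self):
  - ticket 1 (Wrong timezone): blocked_by=NULL -> NULL
  - ticket 2 (Bad redirect): blocked_by=NULL -> NULL
  - ticket 3 (Missing icon): blocked_by=2 -> Bad redirect
  - ticket 4 (Off by one): blocked_by=3 -> Missing icon
  - ticket 5 (Stale cache): blocked_by=NULL -> NULL
  - ticket 6 (Null pointer): blocked_by=4 -> Off by one
  - ticket 7 (Crash on save): blocked_by=NULL -> NULL
  - ticket 8 (Race condition): blocked_by=6 -> Null pointer

SQL:
SELECT a.title, b.name AS agent, c.title AS blocked_by
FROM tickets a
LEFT JOIN agents b ON a.agent_id = b.id
LEFT JOIN tickets c ON a.blocked_by = c.id

Result:
title          | agent | blocked_by  
---------------+-------+-------------
Wrong timezone | Julia | NULL        
Bad redirect   | Fiona | NULL        
Missing icon   | NULL  | Bad redirect
Off by one     | Julia | Missing icon
Stale cache    | Frank | NULL        
Null pointer   | NULL  | Off by one  
Crash on save  | Julia | NULL        
Race condition | Julia | Null pointer


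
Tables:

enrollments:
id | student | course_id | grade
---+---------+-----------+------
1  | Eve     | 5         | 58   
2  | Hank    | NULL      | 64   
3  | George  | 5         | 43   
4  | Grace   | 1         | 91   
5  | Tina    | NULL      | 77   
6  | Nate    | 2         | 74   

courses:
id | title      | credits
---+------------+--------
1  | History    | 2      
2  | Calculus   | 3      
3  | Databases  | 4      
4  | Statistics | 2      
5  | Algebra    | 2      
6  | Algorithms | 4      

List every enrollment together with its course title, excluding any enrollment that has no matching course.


INNER JOIN keeps only enrollments rows whose course_id matches an id in courses. Walk through each enrollment:
  - enrollment 1 (Eve): course_id=5 -> matches Algebra
  - enrollment 2 (Hank): course_id=NULL, no match -> dropped
  - enrollment 3 (George): course_id=5 -> matches Algebra
  - enrollment 4 (Grace): course_id=1 -> matches History
  - enrollment 5 (Tina): course_id=NULL, no match -> dropped
  - enrollment 6 (Nate): course_id=2 -> matches Calculus
So 2 of 6 rows are dropped.

SQL:
SELECT a.student, b.title AS course
FROM enrollments a
INNER JOIN courses b ON a.course_id = b.id

Result:
student | course  
--------+---------
Eve     | Algebra 
George  | Algebra 
Grace   | History 
Nate    | Calculus


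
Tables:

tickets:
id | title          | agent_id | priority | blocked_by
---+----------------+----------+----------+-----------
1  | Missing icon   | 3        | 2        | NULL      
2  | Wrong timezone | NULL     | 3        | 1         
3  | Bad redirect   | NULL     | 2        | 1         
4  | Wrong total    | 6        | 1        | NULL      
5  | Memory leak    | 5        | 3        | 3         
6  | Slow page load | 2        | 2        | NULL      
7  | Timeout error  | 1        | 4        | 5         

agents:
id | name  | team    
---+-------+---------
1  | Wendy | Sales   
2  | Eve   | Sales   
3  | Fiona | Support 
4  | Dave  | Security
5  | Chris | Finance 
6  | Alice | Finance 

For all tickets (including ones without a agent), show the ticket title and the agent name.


LEFT JOIN keeps every row from tickets (the left table); where agent_id has no match in agents, the agent columns become NULL. Walk through each ticket:
  - ticket 1 (Missing icon): agent_id=3 -> matches Fiona
  - ticket 2 (Wrong timezone): agent_id=NULL, no match -> kept with NULL
  - ticket 3 (Bad redirect): agent_id=NULL, no match -> kept with NULL
  - ticket 4 (Wrong total): agent_id=6 -> matches Alice
  - ticket 5 (Memory leak): agent_id=5 -> matches Chris
  - ticket 6 (Slow page load): agent_id=2 -> matches Eve
  - ticket 7 (Timeout error): agent_id=1 -> matches Wendy
All 7 rows appear; 2 have NULL agent.

SQL:
SELECT a.title, b.name AS agent
FROM tickets a
LEFT JOIN agents b ON a.agent_id = b.id

Result:
title          | agent
---------------+------
Missing icon   | Fiona
Wrong timezone | NULL 
Bad redirect   | NULL 
Wrong total    | Alice
Memory leak    | Chris
Slow page load | Eve  
Timeout error  | Wendy


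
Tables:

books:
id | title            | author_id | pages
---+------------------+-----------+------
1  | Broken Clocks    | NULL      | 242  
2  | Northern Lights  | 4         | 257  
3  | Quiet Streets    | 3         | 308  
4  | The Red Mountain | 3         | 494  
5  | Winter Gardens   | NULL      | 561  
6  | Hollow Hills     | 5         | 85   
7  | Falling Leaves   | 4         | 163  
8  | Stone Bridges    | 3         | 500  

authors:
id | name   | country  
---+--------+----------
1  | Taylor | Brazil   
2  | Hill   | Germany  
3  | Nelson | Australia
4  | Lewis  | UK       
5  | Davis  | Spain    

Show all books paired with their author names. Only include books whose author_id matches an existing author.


INNER JOIN keeps only books rows whose author_id matches an id in authors. Walk through each book:
  - book 1 (Broken Clocks): author_id=NULL, no match -> dropped
  - book 2 (Northern Lights): author_id=4 -> matches Lewis
  - book 3 (Quiet Streets): author_id=3 -> matches Nelson
  - book 4 (The Red Mountain): author_id=3 -> matches Nelson
  - book 5 (Winter Gardens): author_id=NULL, no match -> dropped
  - book 6 (Hollow Hills): author_id=5 -> matches Davis
  - book 7 (Falling Leaves): author_id=4 -> matches Lewis
  - book 8 (Stone Bridges): author_id=3 -> matches Nelson
So 2 of 8 rows are dropped.

SQL:
SELECT a.title, b.name AS author
FROM books a
INNER JOIN authors b ON a.author_id = b.id

Result:
title            | author
-----------------+-------
Northern Lights  | Lewis 
Quiet Streets    | Nelson
The Red Mountain | Nelson
Hollow Hills     | Davis 
Falling Leaves   | Lewis 
Stone Bridges    | Nelson


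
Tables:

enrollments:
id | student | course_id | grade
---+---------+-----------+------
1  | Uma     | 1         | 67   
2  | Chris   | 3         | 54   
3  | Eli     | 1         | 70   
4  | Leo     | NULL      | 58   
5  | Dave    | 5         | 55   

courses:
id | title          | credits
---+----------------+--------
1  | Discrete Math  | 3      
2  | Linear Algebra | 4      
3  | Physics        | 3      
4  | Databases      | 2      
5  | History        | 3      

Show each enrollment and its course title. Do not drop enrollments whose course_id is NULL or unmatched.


LEFT JOIN keeps every row from enrollments (the left table); where course_id has no match in courses, the course columns become NULL. Walk through each enrollment:
  - enrollment 1 (Uma): course_id=1 -> matches Discrete Math
  - enrollment 2 (Chris): course_id=3 -> matches Physics
  - enrollment 3 (Eli): course_id=1 -> matches Discrete Math
  - enrollment 4 (Leo): course_id=NULL, no match -> kept with NULL
  - enrollment 5 (Dave): course_id=5 -> matches History
All 5 rows appear; 1 has NULL course.

SQL:
SELECT a.student, b.title AS course
FROM enrollments a
LEFT JOIN courses b ON a.course_id = b.id

Result:
student | course       
--------+--------------
Uma     | Discrete Math
Chris   | Physics      
Eli     | Discrete Math
Leo     | NULL         
Dave    | History      


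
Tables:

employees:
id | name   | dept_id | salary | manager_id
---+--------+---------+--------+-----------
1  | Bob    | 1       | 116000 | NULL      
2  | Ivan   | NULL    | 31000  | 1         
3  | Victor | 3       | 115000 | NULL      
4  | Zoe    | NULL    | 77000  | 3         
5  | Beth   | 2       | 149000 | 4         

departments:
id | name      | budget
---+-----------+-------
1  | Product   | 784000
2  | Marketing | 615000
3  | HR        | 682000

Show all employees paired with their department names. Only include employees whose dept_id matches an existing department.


INNER JOIN keeps only employees rows whose dept_id matches an id in departments. Walk through each employee:
  - employee 1 (Bob): dept_id=1 -> matches Product
  - employee 2 (Ivan): dept_id=NULL, no match -> dropped
  - employee 3 (Victor): dept_id=3 -> matches HR
  - employee 4 (Zoe): dept_id=NULL, no match -> dropped
  - employee 5 (Beth): dept_id=2 -> matches Marketing
So 2 of 5 rows are dropped.

SQL:
SELECT a.name, b.name AS department
FROM employees a
INNER JOIN departments b ON a.dept_id = b.id

Result:
name   | department
-------+-----------
Bob    | Product   
Victor | HR        
Beth   | Marketing 


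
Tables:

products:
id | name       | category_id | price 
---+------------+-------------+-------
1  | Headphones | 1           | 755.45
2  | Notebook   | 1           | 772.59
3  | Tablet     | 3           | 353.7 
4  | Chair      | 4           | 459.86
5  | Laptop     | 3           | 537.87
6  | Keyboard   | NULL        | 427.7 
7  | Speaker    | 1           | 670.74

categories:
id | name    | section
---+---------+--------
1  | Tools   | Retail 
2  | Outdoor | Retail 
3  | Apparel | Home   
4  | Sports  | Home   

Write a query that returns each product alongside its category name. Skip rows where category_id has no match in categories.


INNER JOIN keeps only products rows whose category_id matches an id in categories. Walk through each product:
  - product 1 (Headphones): category_id=1 -> matches Tools
  - product 2 (Notebook): category_id=1 -> matches Tools
  - product 3 (Tablet): category_id=3 -> matches Apparel
  - product 4 (Chair): category_id=4 -> matches Sports
  - product 5 (Laptop): category_id=3 -> matches Apparel
  - product 6 (Keyboard): category_id=NULL, no match -> dropped
  - product 7 (Speaker): category_id=1 -> matches Tools
So 1 of 7 rows is dropped.

SQL:
SELECT a.name, b.name AS category
FROM products a
INNER JOIN categories b ON a.category_id = b.id

Result:
name       | category
-----------+---------
Headphones | Tools   
Notebook   | Tools   
Tablet     | Apparel 
Chair      | Sports  
Laptop     | Apparel 
Speaker    | Tools   


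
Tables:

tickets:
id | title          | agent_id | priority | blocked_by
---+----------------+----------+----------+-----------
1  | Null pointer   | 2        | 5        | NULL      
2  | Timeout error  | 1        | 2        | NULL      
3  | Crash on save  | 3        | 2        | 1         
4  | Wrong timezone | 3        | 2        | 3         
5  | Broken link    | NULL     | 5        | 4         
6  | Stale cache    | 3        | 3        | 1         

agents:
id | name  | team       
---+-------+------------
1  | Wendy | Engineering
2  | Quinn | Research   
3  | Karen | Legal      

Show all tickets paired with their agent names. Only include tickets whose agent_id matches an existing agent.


INNER JOIN keeps only tickets rows whose agent_id matches an id in agents. Walk through each ticket:
  - ticket 1 (Null pointer): agent_id=2 -> matches Quinn
  - ticket 2 (Timeout error): agent_id=1 -> matches Wendy
  - ticket 3 (Crash on save): agent_id=3 -> matches Karen
  - ticket 4 (Wrong timezone): agent_id=3 -> matches Karen
  - ticket 5 (Broken link): agent_id=NULL, no match -> dropped
  - ticket 6 (Stale cache): agent_id=3 -> matches Karen
So 1 of 6 rows is dropped.

SQL:
SELECT a.title, b.name AS agent
FROM tickets a
INNER JOIN agents b ON a.agent_id = b.id

Result:
title          | agent
---------------+------
Null pointer   | Quinn
Timeout error  | Wendy
Crash on save  | Karen
Wrong timezone | Karen
Stale cache    | Karen


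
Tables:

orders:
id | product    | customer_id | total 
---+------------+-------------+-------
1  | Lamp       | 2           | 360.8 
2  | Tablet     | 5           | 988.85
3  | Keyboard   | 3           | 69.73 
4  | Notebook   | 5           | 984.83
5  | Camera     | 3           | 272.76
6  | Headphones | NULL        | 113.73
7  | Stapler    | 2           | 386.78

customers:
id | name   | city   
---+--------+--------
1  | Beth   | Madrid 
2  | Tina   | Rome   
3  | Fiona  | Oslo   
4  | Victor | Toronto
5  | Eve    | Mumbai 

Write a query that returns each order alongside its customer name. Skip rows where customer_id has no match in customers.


INNER JOIN keeps only orders rows whose customer_id matches an id in customers. Walk through each order:
  - order 1 (Lamp): customer_id=2 -> matches Tina
  - order 2 (Tablet): customer_id=5 -> matches Eve
  - order 3 (Keyboard): customer_id=3 -> matches Fiona
  - order 4 (Notebook): customer_id=5 -> matches Eve
  - order 5 (Camera): customer_id=3 -> matches Fiona
  - order 6 (Headphones): customer_id=NULL, no match -> dropped
  - order 7 (Stapler): customer_id=2 -> matches Tina
So 1 of 7 rows is dropped.

SQL:
SELECT a.product, b.name AS customer
FROM orders a
INNER JOIN customers b ON a.customer_id = b.id

Result:
product  | customer
---------+---------
Lamp     | Tina    
Tablet   | Eve     
Keyboard | Fiona   
Notebook | Eve     
Camera   | Fiona   
Stapler  | Tina    


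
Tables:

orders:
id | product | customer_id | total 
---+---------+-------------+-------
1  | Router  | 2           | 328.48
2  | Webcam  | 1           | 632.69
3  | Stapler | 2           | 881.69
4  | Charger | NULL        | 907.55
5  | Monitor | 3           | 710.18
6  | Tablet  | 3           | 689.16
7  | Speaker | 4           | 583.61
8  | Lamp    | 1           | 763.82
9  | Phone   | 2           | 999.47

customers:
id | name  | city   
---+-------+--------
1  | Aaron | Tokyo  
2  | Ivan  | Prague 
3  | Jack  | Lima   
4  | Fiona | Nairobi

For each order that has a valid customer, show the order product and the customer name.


INNER JOIN keeps only orders rows whose customer_id matches an id in customers. Walk through each order:
  - order 1 (Router): customer_id=2 -> matches Ivan
  - order 2 (Webcam): customer_id=1 -> matches Aaron
  - order 3 (Stapler): customer_id=2 -> matches Ivan
  - order 4 (Charger): customer_id=NULL, no match -> dropped
  - order 5 (Monitor): customer_id=3 -> matches Jack
  - order 6 (Tablet): customer_id=3 -> matches Jack
  - order 7 (Speaker): customer_id=4 -> matches Fiona
  - order 8 (Lamp): customer_id=1 -> matches Aaron
  - order 9 (Phone): customer_id=2 -> matches Ivan
So 1 of 9 rows is dropped.

SQL:
SELECT a.product, b.name AS customer
FROM orders a
INNER JOIN customers b ON a.customer_id = b.id

Result:
product | customer
--------+---------
Router  | Ivan    
Webcam  | Aaron   
Stapler | Ivan    
Monitor | Jack    
Tablet  | Jack    
Speaker | Fiona   
Lamp    | Aaron   
Phone   | Ivan    


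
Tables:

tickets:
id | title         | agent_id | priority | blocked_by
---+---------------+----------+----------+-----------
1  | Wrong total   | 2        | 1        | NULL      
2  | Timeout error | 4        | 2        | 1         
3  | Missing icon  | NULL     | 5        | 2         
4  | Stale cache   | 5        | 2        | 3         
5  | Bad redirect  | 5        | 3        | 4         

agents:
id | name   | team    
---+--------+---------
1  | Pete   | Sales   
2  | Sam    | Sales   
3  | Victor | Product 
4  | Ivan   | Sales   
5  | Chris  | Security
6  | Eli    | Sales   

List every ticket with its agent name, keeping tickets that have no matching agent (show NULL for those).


LEFT JOIN keeps every row from tickets (the left table); where agent_id has no match in agents, the agent columns become NULL. Walk through each ticket:
  - ticket 1 (Wrong total): agent_id=2 -> matches Sam
  - ticket 2 (Timeout error): agent_id=4 -> matches Ivan
  - ticket 3 (Missing icon): agent_id=NULL, no match -> kept with NULL
  - ticket 4 (Stale cache): agent_id=5 -> matches Chris
  - ticket 5 (Bad redirect): agent_id=5 -> matches Chris
All 5 rows appear; 1 has NULL agent.

SQL:
SELECT a.title, b.name AS agent
FROM tickets a
LEFT JOIN agents b ON a.agent_id = b.id

Result:
title         | agent
--------------+------
Wrong total   | Sam  
Timeout error | Ivan 
Missing icon  | NULL 
Stale cache   | Chris
Bad redirect  | Chris


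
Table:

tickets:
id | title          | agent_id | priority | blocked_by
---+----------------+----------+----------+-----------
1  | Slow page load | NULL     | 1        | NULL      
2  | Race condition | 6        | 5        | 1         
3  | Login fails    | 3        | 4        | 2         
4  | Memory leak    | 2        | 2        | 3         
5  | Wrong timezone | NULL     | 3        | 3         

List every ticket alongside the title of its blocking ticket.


This is a self-join: tickets is joined to a second copy of itself, matching each row's blocked_by to another row's id. Use LEFT JOIN so rows with blocked_by=NULL are kept.
  - ticket 1 (Slow page load): blocked_by=NULL -> NULL
  - ticket 2 (Race condition): blocked_by=1 -> Slow page load
  - ticket 3 (Login fails): blocked_by=2 -> Race condition
  - ticket 4 (Memory leak): blocked_by=3 -> Login fails
  - ticket 5 (Wrong timezone): blocked_by=3 -> Login fails

SQL:
SELECT a.title AS item, b.title AS blocked_by
FROM tickets a
LEFT JOIN tickets b ON a.blocked_by = b.id

Result:
item           | blocked_by    
---------------+---------------
Slow page load | NULL          
Race condition | Slow page load
Login fails    | Race condition
Memory leak    | Login fails   
Wrong timezone | Login fails   


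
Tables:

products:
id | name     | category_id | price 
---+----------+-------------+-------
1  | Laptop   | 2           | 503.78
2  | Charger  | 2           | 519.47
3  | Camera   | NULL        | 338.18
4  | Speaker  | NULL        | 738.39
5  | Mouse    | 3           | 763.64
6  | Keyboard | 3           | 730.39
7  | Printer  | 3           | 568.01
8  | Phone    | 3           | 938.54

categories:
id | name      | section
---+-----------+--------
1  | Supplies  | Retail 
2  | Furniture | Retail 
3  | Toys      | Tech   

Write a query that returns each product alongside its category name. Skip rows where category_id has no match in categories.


INNER JOIN keeps only products rows whose category_id matches an id in categories. Walk through each product:
  - product 1 (Laptop): category_id=2 -> matches Furniture
  - product 2 (Charger): category_id=2 -> matches Furniture
  - product 3 (Camera): category_id=NULL, no match -> dropped
  - product 4 (Speaker): category_id=NULL, no match -> dropped
  - product 5 (Mouse): category_id=3 -> matches Toys
  - product 6 (Keyboard): category_id=3 -> matches Toys
  - product 7 (Printer): category_id=3 -> matches Toys
  - product 8 (Phone): category_id=3 -> matches Toys
So 2 of 8 rows are dropped.

SQL:
SELECT a.name, b.name AS category
FROM products a
INNER JOIN categories b ON a.category_id = b.id

Result:
name     | category 
---------+----------
Laptop   | Furniture
Charger  | Furniture
Mouse    | Toys     
Keyboard | Toys     
Printer  | Toys     
Phone    | Toys     


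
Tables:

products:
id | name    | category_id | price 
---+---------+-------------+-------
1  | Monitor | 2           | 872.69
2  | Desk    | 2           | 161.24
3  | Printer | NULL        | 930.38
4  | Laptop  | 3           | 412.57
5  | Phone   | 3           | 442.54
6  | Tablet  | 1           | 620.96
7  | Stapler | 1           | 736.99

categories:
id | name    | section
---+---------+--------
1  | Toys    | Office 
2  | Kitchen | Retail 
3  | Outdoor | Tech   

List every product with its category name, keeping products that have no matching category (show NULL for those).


LEFT JOIN keeps every row from products (the left table); where category_id has no match in categories, the category columns become NULL. Walk through each product:
  - product 1 (Monitor): category_id=2 -> matches Kitchen
  - product 2 (Desk): category_id=2 -> matches Kitchen
  - product 3 (Printer): category_id=NULL, no match -> kept with NULL
  - product 4 (Laptop): category_id=3 -> matches Outdoor
  - product 5 (Phone): category_id=3 -> matches Outdoor
  - product 6 (Tablet): category_id=1 -> matches Toys
  - product 7 (Stapler): category_id=1 -> matches Toys
All 7 rows appear; 1 has NULL category.

SQL:
SELECT a.name, b.name AS category
FROM products a
LEFT JOIN categories b ON a.category_id = b.id

Result:
name    | category
--------+---------
Monitor | Kitchen 
Desk    | Kitchen 
Printer | NULL    
Laptop  | Outdoor 
Phone   | Outdoor 
Tablet  | Toys    
Stapler | Toys    


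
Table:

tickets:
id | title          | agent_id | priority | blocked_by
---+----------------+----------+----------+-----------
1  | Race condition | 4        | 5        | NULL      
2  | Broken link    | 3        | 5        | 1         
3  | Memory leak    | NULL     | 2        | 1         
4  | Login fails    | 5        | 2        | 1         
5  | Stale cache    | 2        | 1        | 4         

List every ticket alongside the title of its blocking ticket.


This is a self-join: tickets is joined to a second copy of itself, matching each row's blocked_by to another row's id. Use LEFT JOIN so rows with blocked_by=NULL are kept.
  - ticket 1 (Race condition): blocked_by=NULL -> NULL
  - ticket 2 (Broken link): blocked_by=1 -> Race condition
  - ticket 3 (Memory leak): blocked_by=1 -> Race condition
  - ticket 4 (Login fails): blocked_by=1 -> Race condition
  - ticket 5 (Stale cache): blocked_by=4 -> Login fails

SQL:
SELECT a.title AS item, b.title AS blocked_by
FROM tickets a
LEFT JOIN tickets b ON a.blocked_by = b.id

Result:
item           | blocked_by    
---------------+---------------
Race condition | NULL          
Broken link    | Race condition
Memory leak    | Race condition
Login fails    | Race condition
Stale cache    | Login fails   


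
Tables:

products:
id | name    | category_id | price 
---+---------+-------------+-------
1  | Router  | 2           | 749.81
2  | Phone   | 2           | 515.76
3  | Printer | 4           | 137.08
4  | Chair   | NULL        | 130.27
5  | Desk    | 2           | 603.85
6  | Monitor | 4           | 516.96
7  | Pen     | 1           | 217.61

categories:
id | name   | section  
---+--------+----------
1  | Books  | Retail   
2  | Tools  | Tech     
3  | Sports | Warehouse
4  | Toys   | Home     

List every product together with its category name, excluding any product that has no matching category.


INNER JOIN keeps only products rows whose category_id matches an id in categories. Walk through each product:
  - product 1 (Router): category_id=2 -> matches Tools
  - product 2 (Phone): category_id=2 -> matches Tools
  - product 3 (Printer): category_id=4 -> matches Toys
  - product 4 (Chair): category_id=NULL, no match -> dropped
  - product 5 (Desk): category_id=2 -> matches Tools
  - product 6 (Monitor): category_id=4 -> matches Toys
  - product 7 (Pen): category_id=1 -> matches Books
So 1 of 7 rows is dropped.

SQL:
SELECT a.name, b.name AS category
FROM products a
INNER JOIN categories b ON a.category_id = b.id

Result:
name    | category
--------+---------
Router  | Tools   
Phone   | Tools   
Printer | Toys    
Desk    | Tools   
Monitor | Toys    
Pen     | Books   


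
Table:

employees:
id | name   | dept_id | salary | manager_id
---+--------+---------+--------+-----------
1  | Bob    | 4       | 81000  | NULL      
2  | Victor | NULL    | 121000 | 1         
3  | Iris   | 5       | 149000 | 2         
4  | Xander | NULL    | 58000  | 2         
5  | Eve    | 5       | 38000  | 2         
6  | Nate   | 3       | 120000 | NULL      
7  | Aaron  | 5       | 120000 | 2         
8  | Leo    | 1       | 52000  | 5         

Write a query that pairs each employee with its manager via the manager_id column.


This is a self-join: employees is joined to a second copy of itself, matching each row's manager_id to another row's id. Use LEFT JOIN so rows with manager_id=NULL are kept.
  - employee 1 (Bob): manager_id=NULL -> NULL
  - employee 2 (Victor): manager_id=1 -> Bob
  - employee 3 (Iris): manager_id=2 -> Victor
  - employee 4 (Xander): manager_id=2 -> Victor
  - employee 5 (Eve): manager_id=2 -> Victor
  - employee 6 (Nate): manager_id=NULL -> NULL
  - employee 7 (Aaron): manager_id=2 -> Victor
  - employee 8 (Leo): manager_id=5 -> Eve

SQL:
SELECT a.name AS item, b.name AS manager
FROM employees a
LEFT JOIN employees b ON a.manager_id = b.id

Result:
item   | manager
-------+--------
Bob    | NULL   
Victor | Bob    
Iris   | Victor 
Xander | Victor 
Eve    | Victor 
Nate   | NULL   
Aaron  | Victor 
Leo    | Eve    


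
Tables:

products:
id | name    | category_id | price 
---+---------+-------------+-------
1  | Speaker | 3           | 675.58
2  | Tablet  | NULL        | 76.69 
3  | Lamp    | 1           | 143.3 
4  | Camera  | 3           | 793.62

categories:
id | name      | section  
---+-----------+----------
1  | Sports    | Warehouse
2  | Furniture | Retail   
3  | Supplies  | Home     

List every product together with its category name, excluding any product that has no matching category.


INNER JOIN keeps only products rows whose category_id matches an id in categories. Walk through each product:
  - product 1 (Speaker): category_id=3 -> matches Supplies
  - product 2 (Tablet): category_id=NULL, no match -> dropped
  - product 3 (Lamp): category_id=1 -> matches Sports
  - product 4 (Camera): category_id=3 -> matches Supplies
So 1 of 4 rows is dropped.

SQL:
SELECT a.name, b.name AS category
FROM products a
INNER JOIN categories b ON a.category_id = b.id

Result:
name    | category
--------+---------
Speaker | Supplies
Lamp    | Sports  
Camera  | Supplies
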